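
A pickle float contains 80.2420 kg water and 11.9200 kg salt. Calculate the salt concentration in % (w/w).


Formula: Conc = salt / (water + salt) * 100
Substituting: Conc = 11.9200 / (80.2420 + 11.9200) * 100
Result: 12.9337 %


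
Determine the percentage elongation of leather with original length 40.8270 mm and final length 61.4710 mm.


Formula: Elongation = (Lf - L0) / L0 * 100
Substituting: Elongation = (61.4710 - 40.8270) / 40.8270 * 100
Result: 50.5646 %


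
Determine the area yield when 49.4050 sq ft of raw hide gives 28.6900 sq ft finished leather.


Formula: Yield = finished / raw * 100
Substituting: Yield = 28.6900 / 49.4050 * 100
Result: 58.0710 %


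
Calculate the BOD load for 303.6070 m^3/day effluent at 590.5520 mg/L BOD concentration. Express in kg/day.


Formula: BOD_load = volume * conc / 1000
Substituting: BOD_load = 303.6070 * 590.5520 / 1000
Result: 179.2957 kg/day


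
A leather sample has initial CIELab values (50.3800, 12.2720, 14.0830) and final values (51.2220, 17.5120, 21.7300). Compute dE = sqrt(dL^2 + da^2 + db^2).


dL = 0.8420, da = 5.2400, db = 7.6470
dE = sqrt(0.8420^2 + 5.2400^2 + 7.6470^2) = 9.3082


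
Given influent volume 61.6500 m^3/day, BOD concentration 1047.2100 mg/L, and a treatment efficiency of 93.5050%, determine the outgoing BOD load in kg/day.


Load_in = volume * conc / 1000 = 61.6500 * 1047.2100 / 1000 = 64.5605 kg/day
Removed = Load_in * eff / 100 = 64.5605 * 93.5050 / 100 = 60.3673 kg/day
Load_out = Load_in - Removed = 64.5605 - 60.3673 = 4.1932 kg/day


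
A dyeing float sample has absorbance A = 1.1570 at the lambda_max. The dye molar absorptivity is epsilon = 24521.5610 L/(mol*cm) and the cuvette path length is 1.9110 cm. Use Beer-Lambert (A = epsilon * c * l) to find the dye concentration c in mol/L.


Formula: c = A / (epsilon * l)
Substituting: c = 1.1570 / (24521.5610 * 1.9110)
Result: 2.4690e-05 mol/L


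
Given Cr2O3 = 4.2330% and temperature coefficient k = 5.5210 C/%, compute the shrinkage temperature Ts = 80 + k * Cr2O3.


Formula: Ts = 80 + k * Cr2O3
Substituting: Ts = 80 + 5.5210 * 4.2330
Result: 103.3704 C


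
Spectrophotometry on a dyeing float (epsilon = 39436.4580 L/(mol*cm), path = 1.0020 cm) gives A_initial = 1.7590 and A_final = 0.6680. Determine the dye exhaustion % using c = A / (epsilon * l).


c_initial = A_i / (epsilon * l) = 1.7590 / (39436.4580 * 1.0020) = 4.4514e-05 mol/L
c_final = A_f / (epsilon * l) = 0.6680 / (39436.4580 * 1.0020) = 1.6905e-05 mol/L
Exhaustion = (c_initial - c_final) / c_initial * 100 = (4.4514e-05 - 1.6905e-05) / 4.4514e-05 * 100 = 62.0239 %


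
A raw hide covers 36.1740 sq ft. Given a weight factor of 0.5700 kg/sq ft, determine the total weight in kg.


Formula: Weight = area * weight_per_sqft
Substituting: Weight = 36.1740 * 0.5700
Result: 20.6192 kg


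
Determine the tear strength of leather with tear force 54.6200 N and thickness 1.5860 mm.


Formula: Tear strength = force / thickness
Substituting: Tear strength = 54.6200 / 1.5860
Result: 34.4388 N/mm


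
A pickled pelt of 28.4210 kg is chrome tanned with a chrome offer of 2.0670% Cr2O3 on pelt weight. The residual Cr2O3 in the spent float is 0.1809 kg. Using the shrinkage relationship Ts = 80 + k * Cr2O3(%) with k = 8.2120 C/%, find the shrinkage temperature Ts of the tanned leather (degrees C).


Offered = pelt * offer_pct / 100 = 28.4210 * 2.0670 / 100 = 0.5875 kg
Uptake = offered - residual = 0.5875 - 0.1809 = 0.4066 kg
Cr2O3% on pelt = uptake / pelt * 100 = 0.4066 / 28.4210 * 100 = 1.4305 %
Ts = 80 + k * Cr2O3% = 80 + 8.2120 * 1.4305 = 91.7473 C


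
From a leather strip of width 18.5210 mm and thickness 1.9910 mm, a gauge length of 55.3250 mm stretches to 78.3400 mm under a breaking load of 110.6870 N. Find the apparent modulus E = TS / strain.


TS = F / (w * t) = 110.6870 / (18.5210 * 1.9910) = 3.0017 N/mm^2
strain = (Lf - L0) / L0 = (78.3400 - 55.3250) / 55.3250 = 0.4160
E = TS / strain = 3.0017 / 0.4160 = 7.2156 N/mm^2


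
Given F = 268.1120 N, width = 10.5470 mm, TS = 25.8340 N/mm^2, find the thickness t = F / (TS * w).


Formula: t = F / (TS * w)
Substituting: t = 268.1120 / (25.8340 * 10.5470)
Result: 0.9840 mm


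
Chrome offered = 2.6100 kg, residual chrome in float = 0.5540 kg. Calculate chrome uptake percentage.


Formula: Uptake = (offered - residual) / offered * 100
Substituting: Uptake = (2.6100 - 0.5540) / 2.6100 * 100
Result: 78.7739 %


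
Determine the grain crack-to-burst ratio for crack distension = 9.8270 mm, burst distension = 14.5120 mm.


Formula: Ratio = crack / burst
Substituting: Ratio = 9.8270 / 14.5120
Result: 0.6772


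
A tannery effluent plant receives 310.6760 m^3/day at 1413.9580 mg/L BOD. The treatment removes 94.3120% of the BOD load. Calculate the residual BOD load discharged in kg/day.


Load_in = volume * conc / 1000 = 310.6760 * 1413.9580 / 1000 = 439.2828 kg/day
Removed = Load_in * eff / 100 = 439.2828 * 94.3120 / 100 = 414.2964 kg/day
Load_out = Load_in - Removed = 439.2828 - 414.2964 = 24.9864 kg/day


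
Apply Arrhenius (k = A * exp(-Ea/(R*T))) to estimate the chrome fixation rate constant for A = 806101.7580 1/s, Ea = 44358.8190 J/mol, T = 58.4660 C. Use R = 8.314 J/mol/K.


T_K = T_C + 273.15 = 58.4660 + 273.15 = 331.6160 K
exponent = -Ea / (R * T_K) = -44358.8190 / (8.314 * 331.6160) = -16.0892
k = A * exp(exponent) = 806101.7580 * exp(-16.0892) = 0.0829734 1/s


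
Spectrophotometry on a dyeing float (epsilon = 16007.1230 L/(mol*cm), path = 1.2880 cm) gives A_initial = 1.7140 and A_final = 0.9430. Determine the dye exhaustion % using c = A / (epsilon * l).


c_initial = A_i / (epsilon * l) = 1.7140 / (16007.1230 * 1.2880) = 8.3135e-05 mol/L
c_final = A_f / (epsilon * l) = 0.9430 / (16007.1230 * 1.2880) = 4.5739e-05 mol/L
Exhaustion = (c_initial - c_final) / c_initial * 100 = (8.3135e-05 - 4.5739e-05) / 8.3135e-05 * 100 = 44.9825 %


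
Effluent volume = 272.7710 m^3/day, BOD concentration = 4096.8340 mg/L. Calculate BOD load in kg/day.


Formula: BOD_load = volume * conc / 1000
Substituting: BOD_load = 272.7710 * 4096.8340 / 1000
Result: 1117.4975 kg/day


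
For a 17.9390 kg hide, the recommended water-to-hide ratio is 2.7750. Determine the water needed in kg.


Formula: Water = hide_weight * ratio
Substituting: Water = 17.9390 * 2.7750
Result: 49.7807 kg


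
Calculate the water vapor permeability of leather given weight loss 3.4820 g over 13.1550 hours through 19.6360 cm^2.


Formula: WVP = loss / (area * time)
Substituting: WVP = 3.4820 / (19.6360 * 13.1550)
Result: 0.0134798 g/(cm^2*hr)


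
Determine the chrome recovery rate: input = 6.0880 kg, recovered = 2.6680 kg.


Formula: Recovery = recovered / input * 100
Substituting: Recovery = 2.6680 / 6.0880 * 100
Result: 43.8239 %


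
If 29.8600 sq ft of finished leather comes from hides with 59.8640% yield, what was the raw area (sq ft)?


Formula: raw = finished * 100 / yield
Substituting: raw = 29.8600 * 100 / 59.8640
Result: 49.8797 sq ft


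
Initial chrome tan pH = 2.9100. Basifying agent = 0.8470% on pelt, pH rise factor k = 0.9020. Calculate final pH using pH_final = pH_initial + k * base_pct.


Formula: pH_final = pH_initial + k * base_pct
Substituting: pH_final = 2.9100 + 0.9020 * 0.8470
Result: 3.6740


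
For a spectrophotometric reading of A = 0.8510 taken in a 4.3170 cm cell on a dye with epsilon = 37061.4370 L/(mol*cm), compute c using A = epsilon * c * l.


Formula: c = A / (epsilon * l)
Substituting: c = 0.8510 / (37061.4370 * 4.3170)
Result: 5.3189e-06 mol/L


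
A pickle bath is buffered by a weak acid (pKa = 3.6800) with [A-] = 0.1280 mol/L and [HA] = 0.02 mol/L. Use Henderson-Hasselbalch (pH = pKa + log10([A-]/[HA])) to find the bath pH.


ratio = [A-] / [HA] = 0.1280 / 0.02 = 6.4000
log10(ratio) = 0.8062
pH = pKa + log10(ratio) = 3.6800 + 0.8062 = 4.4862


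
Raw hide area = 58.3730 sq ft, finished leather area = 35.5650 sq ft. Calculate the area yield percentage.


Formula: Yield = finished / raw * 100
Substituting: Yield = 35.5650 / 58.3730 * 100
Result: 60.9271 %


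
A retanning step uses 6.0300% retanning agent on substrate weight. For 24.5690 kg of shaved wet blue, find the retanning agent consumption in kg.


Formula: Retan = substrate * pct / 100
Substituting: Retan = 24.5690 * 6.0300 / 100
Result: 1.4815 kg


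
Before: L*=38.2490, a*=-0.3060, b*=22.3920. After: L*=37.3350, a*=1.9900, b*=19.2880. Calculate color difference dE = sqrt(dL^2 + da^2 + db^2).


dL = -0.9140, da = 2.2960, db = -3.1040
dE = sqrt((-0.9140)^2 + 2.2960^2 + (-3.1040)^2) = 3.9676


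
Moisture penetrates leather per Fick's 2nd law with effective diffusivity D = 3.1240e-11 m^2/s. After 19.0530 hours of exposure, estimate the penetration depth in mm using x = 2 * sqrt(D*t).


t = 19.0530 hr * 3600 = 68590.8000 s
D * t = 3.1240e-11 * 68590.8000 = 2.1428e-06
x = 2 * sqrt(D*t) = 2 * sqrt(2.1428e-06) = 0.00292765 m = 2.9276 mm


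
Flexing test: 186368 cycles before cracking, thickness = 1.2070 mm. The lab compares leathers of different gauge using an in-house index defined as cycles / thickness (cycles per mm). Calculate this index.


Formula: Index = cycles / thickness
Substituting: Index = 186368 / 1.2070
Result: 154405.9652 cycles/mm


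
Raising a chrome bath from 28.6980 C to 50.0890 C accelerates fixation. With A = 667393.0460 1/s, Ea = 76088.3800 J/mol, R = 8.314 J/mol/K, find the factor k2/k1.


T1 = 28.6980 + 273.15 = 301.8480 K; T2 = 50.0890 + 273.15 = 323.2390 K
k1 = A * exp(-Ea/(R*T1)) = 667393.0460 * exp(-76088.3800/(8.314*301.8480)) = 4.5379e-08 1/s
k2 = A * exp(-Ea/(R*T2)) = 667393.0460 * exp(-76088.3800/(8.314*323.2390)) = 3.3747e-07 1/s
k2/k1 = 3.3747e-07 / 4.5379e-08 = 7.4368


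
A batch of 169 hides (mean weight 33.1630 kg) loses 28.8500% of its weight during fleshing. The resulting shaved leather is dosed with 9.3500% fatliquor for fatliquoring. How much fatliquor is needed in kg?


Total_raw = N * avg_wt = 169 * 33.1630 = 5604.5470 kg
Substrate = Total_raw * (1 - loss/100) = 5604.5470 * (1 - 28.8500/100) = 3987.6352 kg
Fat = Substrate * pct / 100 = 3987.6352 * 9.3500 / 100 = 372.8439 kg


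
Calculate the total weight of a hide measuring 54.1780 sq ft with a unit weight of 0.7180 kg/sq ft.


Formula: Weight = area * weight_per_sqft
Substituting: Weight = 54.1780 * 0.7180
Result: 38.8998 kg


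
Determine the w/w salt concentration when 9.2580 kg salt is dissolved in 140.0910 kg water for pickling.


Formula: Conc = salt / (water + salt) * 100
Substituting: Conc = 9.2580 / (140.0910 + 9.2580) * 100
Result: 6.1989 %


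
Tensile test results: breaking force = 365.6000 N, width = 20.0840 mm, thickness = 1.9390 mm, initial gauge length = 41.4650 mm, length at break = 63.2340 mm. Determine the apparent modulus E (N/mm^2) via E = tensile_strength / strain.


TS = F / (w * t) = 365.6000 / (20.0840 * 1.9390) = 9.3881 N/mm^2
strain = (Lf - L0) / L0 = (63.2340 - 41.4650) / 41.4650 = 0.5250
E = TS / strain = 9.3881 / 0.5250 = 17.8822 N/mm^2


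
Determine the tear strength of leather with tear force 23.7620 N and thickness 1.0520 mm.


Formula: Tear strength = force / thickness
Substituting: Tear strength = 23.7620 / 1.0520
Result: 22.5875 N/mm


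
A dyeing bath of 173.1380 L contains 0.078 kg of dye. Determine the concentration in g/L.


Formula: Conc = dye_mass(kg) / volume(L) * 1000
Substituting: Conc = 0.078 / 173.1380 * 1000
Result: 0.4505 g/L


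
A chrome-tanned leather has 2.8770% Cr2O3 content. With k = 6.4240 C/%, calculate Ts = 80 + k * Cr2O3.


Formula: Ts = 80 + k * Cr2O3
Substituting: Ts = 80 + 6.4240 * 2.8770
Result: 98.4818 C


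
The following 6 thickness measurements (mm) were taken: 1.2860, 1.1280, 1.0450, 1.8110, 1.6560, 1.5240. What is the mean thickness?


Formula: Average = sum / n
Substituting: Average = 8.4500 / 6
Result: 1.4083 mm


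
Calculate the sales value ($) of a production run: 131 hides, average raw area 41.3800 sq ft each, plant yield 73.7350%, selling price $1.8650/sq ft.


Raw_total = N * avg_area = 131 * 41.3800 = 5420.7800 sq ft
Finished = Raw_total * yield / 100 = 5420.7800 * 73.7350 / 100 = 3997.0121 sq ft
Value = Finished * price = 3997.0121 * 1.8650 = 7454.4276 $


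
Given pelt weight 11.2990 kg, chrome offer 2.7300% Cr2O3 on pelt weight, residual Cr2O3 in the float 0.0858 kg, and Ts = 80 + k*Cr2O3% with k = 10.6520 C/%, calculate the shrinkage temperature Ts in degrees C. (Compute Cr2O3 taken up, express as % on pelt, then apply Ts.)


Offered = pelt * offer_pct / 100 = 11.2990 * 2.7300 / 100 = 0.3085 kg
Uptake = offered - residual = 0.3085 - 0.0858 = 0.2227 kg
Cr2O3% on pelt = uptake / pelt * 100 = 0.2227 / 11.2990 * 100 = 1.9706 %
Ts = 80 + k * Cr2O3% = 80 + 10.6520 * 1.9706 = 100.9913 C


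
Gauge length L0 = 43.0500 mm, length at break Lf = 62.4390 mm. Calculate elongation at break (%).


Formula: Elongation = (Lf - L0) / L0 * 100
Substituting: Elongation = (62.4390 - 43.0500) / 43.0500 * 100
Result: 45.0383 %


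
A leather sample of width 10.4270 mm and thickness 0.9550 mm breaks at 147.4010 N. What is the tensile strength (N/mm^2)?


Formula: TS = force / (width * thickness)
Substituting: TS = 147.4010 / (10.4270 * 0.9550)
Result: 14.8026 N/mm^2


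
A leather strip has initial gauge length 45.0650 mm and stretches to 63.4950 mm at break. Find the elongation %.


Formula: Elongation = (Lf - L0) / L0 * 100
Substituting: Elongation = (63.4950 - 45.0650) / 45.0650 * 100
Result: 40.8965 %


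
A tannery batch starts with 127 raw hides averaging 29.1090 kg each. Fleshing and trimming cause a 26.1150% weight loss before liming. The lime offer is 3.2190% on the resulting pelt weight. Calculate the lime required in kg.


Total_raw = N * avg_wt = 127 * 29.1090 = 3696.8430 kg
Substrate = Total_raw * (1 - loss/100) = 3696.8430 * (1 - 26.1150/100) = 2731.4125 kg
Lime = Substrate * pct / 100 = 2731.4125 * 3.2190 / 100 = 87.9242 kg


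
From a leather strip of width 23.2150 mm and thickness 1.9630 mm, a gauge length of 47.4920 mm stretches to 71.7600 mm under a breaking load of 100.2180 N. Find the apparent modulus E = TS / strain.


TS = F / (w * t) = 100.2180 / (23.2150 * 1.9630) = 2.1992 N/mm^2
strain = (Lf - L0) / L0 = (71.7600 - 47.4920) / 47.4920 = 0.5110
E = TS / strain = 2.1992 / 0.5110 = 4.3037 N/mm^2


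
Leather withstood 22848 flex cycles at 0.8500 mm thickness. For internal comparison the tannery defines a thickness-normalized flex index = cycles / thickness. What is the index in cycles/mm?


Formula: Index = cycles / thickness
Substituting: Index = 22848 / 0.8500
Result: 26880.0000 cycles/mm


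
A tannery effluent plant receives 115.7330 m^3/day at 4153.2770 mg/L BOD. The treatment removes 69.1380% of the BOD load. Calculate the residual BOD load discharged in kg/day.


Load_in = volume * conc / 1000 = 115.7330 * 4153.2770 / 1000 = 480.6712 kg/day
Removed = Load_in * eff / 100 = 480.6712 * 69.1380 / 100 = 332.3265 kg/day
Load_out = Load_in - Removed = 480.6712 - 332.3265 = 148.3447 kg/day


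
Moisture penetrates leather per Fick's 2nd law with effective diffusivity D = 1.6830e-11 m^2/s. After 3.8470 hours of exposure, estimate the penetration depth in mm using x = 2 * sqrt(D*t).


t = 3.8470 hr * 3600 = 13849.2000 s
D * t = 1.6830e-11 * 13849.2000 = 2.3308e-07
x = 2 * sqrt(D*t) = 2 * sqrt(2.3308e-07) = 9.6557e-04 m = 0.9656 mm


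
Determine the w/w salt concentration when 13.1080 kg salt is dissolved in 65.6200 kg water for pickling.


Formula: Conc = salt / (water + salt) * 100
Substituting: Conc = 13.1080 / (65.6200 + 13.1080) * 100
Result: 16.6497 %


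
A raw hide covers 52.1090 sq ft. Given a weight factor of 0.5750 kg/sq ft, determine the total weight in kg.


Formula: Weight = area * weight_per_sqft
Substituting: Weight = 52.1090 * 0.5750
Result: 29.9627 kg


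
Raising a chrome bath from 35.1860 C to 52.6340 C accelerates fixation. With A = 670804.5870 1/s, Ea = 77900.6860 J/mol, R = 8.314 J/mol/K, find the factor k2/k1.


T1 = 35.1860 + 273.15 = 308.3360 K; T2 = 52.6340 + 273.15 = 325.7840 K
k1 = A * exp(-Ea/(R*T1)) = 670804.5870 * exp(-77900.6860/(8.314*308.3360)) = 4.2570e-08 1/s
k2 = A * exp(-Ea/(R*T2)) = 670804.5870 * exp(-77900.6860/(8.314*325.7840)) = 2.1673e-07 1/s
k2/k1 = 2.1673e-07 / 4.2570e-08 = 5.0912


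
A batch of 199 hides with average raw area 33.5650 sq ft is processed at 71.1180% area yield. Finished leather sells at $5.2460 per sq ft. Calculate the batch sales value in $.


Raw_total = N * avg_area = 199 * 33.5650 = 6679.4350 sq ft
Finished = Raw_total * yield / 100 = 6679.4350 * 71.1180 / 100 = 4750.2806 sq ft
Value = Finished * price = 4750.2806 * 5.2460 = 24919.9719 $


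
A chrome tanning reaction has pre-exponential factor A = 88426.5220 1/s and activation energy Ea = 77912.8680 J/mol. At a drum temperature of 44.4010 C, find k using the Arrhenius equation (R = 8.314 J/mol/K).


T_K = T_C + 273.15 = 44.4010 + 273.15 = 317.5510 K
exponent = -Ea / (R * T_K) = -77912.8680 / (8.314 * 317.5510) = -29.5111
k = A * exp(exponent) = 88426.5220 * exp(-29.5111) = 1.3492e-08 1/s


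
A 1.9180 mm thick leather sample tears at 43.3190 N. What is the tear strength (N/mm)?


Formula: Tear strength = force / thickness
Substituting: Tear strength = 43.3190 / 1.9180
Result: 22.5855 N/mm


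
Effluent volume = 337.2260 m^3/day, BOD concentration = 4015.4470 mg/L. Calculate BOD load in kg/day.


Formula: BOD_load = volume * conc / 1000
Substituting: BOD_load = 337.2260 * 4015.4470 / 1000
Result: 1354.1131 kg/day


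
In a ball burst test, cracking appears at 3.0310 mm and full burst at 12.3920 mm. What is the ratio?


Formula: Ratio = crack / burst
Substituting: Ratio = 3.0310 / 12.3920
Result: 0.2446


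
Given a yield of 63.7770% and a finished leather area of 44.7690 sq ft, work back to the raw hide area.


Formula: raw = finished * 100 / yield
Substituting: raw = 44.7690 * 100 / 63.7770
Result: 70.1962 sq ft


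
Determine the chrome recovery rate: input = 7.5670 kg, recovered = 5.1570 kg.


Formula: Recovery = recovered / input * 100
Substituting: Recovery = 5.1570 / 7.5670 * 100
Result: 68.1512 %


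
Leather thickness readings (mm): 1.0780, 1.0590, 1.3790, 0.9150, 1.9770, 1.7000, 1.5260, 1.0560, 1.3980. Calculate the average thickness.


Formula: Average = sum / n
Substituting: Average = 12.0880 / 9
Result: 1.3431 mm


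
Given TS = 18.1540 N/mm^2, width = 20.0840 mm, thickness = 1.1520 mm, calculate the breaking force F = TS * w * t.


Formula: F = TS * w * t
Substituting: F = 18.1540 * 20.0840 * 1.1520
Result: 420.0249 N


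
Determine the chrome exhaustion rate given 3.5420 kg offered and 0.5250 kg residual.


Formula: Uptake = (offered - residual) / offered * 100
Substituting: Uptake = (3.5420 - 0.5250) / 3.5420 * 100
Result: 85.1779 %


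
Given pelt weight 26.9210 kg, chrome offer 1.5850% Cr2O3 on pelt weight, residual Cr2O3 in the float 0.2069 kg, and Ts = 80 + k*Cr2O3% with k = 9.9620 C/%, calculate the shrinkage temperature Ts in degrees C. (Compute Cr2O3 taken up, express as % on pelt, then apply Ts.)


Offered = pelt * offer_pct / 100 = 26.9210 * 1.5850 / 100 = 0.4267 kg
Uptake = offered - residual = 0.4267 - 0.2069 = 0.2198 kg
Cr2O3% on pelt = uptake / pelt * 100 = 0.2198 / 26.9210 * 100 = 0.8165 %
Ts = 80 + k * Cr2O3% = 80 + 9.9620 * 0.8165 = 88.1335 C


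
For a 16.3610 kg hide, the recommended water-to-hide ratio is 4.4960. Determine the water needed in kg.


Formula: Water = hide_weight * ratio
Substituting: Water = 16.3610 * 4.4960
Result: 73.5591 kg


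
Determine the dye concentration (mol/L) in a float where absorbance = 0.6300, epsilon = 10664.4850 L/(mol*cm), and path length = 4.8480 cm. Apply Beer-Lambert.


Formula: c = A / (epsilon * l)
Substituting: c = 0.6300 / (10664.4850 * 4.8480)
Result: 1.2185e-05 mol/L


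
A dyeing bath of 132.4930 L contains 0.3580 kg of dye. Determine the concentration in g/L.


Formula: Conc = dye_mass(kg) / volume(L) * 1000
Substituting: Conc = 0.3580 / 132.4930 * 1000
Result: 2.7020 g/L


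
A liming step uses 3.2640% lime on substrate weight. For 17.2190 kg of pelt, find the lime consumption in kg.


Formula: Lime = substrate * pct / 100
Substituting: Lime = 17.2190 * 3.2640 / 100
Result: 0.5620 kg


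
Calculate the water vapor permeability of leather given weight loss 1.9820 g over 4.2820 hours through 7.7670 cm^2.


Formula: WVP = loss / (area * time)
Substituting: WVP = 1.9820 / (7.7670 * 4.2820)
Result: 0.0595942 g/(cm^2*hr)


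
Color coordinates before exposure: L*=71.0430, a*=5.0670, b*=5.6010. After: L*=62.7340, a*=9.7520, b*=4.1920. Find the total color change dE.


dL = -8.3090, da = 4.6850, db = -1.4090
dE = sqrt((-8.3090)^2 + 4.6850^2 + (-1.4090)^2) = 9.6423


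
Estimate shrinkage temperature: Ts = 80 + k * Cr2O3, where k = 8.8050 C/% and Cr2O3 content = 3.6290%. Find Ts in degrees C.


Formula: Ts = 80 + k * Cr2O3
Substituting: Ts = 80 + 8.8050 * 3.6290
Result: 111.9533 C


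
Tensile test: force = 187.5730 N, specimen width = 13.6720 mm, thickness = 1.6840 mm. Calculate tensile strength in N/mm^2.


Formula: TS = force / (width * thickness)
Substituting: TS = 187.5730 / (13.6720 * 1.6840)
Result: 8.1470 N/mm^2


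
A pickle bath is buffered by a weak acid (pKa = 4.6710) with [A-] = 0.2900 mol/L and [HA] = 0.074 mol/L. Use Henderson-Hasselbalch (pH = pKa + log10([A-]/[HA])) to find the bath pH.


ratio = [A-] / [HA] = 0.2900 / 0.074 = 3.9189
log10(ratio) = 0.5932
pH = pKa + log10(ratio) = 4.6710 + 0.5932 = 5.2642


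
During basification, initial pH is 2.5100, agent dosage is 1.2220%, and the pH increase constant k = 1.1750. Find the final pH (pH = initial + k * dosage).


Formula: pH_final = pH_initial + k * base_pct
Substituting: pH_final = 2.5100 + 1.1750 * 1.2220
Result: 3.9459


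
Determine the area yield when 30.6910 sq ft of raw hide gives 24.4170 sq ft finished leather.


Formula: Yield = finished / raw * 100
Substituting: Yield = 24.4170 / 30.6910 * 100
Result: 79.5575 %


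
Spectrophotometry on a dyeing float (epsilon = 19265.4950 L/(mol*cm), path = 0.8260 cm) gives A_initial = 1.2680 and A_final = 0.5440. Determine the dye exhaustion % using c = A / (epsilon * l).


c_initial = A_i / (epsilon * l) = 1.2680 / (19265.4950 * 0.8260) = 7.9682e-05 mol/L
c_final = A_f / (epsilon * l) = 0.5440 / (19265.4950 * 0.8260) = 3.4185e-05 mol/L
Exhaustion = (c_initial - c_final) / c_initial * 100 = (7.9682e-05 - 3.4185e-05) / 7.9682e-05 * 100 = 57.0978 %


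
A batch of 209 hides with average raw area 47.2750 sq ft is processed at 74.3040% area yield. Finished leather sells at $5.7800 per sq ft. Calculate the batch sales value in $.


Raw_total = N * avg_area = 209 * 47.2750 = 9880.4750 sq ft
Finished = Raw_total * yield / 100 = 9880.4750 * 74.3040 / 100 = 7341.5881 sq ft
Value = Finished * price = 7341.5881 * 5.7800 = 42434.3795 $


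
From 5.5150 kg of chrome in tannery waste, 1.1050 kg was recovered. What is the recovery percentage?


Formula: Recovery = recovered / input * 100
Substituting: Recovery = 1.1050 / 5.5150 * 100
Result: 20.0363 %


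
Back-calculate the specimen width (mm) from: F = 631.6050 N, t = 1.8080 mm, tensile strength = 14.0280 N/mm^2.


Formula: w = F / (TS * t)
Substituting: w = 631.6050 / (14.0280 * 1.8080)
Result: 24.9030 mm


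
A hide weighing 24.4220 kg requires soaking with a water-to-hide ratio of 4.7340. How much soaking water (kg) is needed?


Formula: Water = hide_weight * ratio
Substituting: Water = 24.4220 * 4.7340
Result: 115.6137 kg


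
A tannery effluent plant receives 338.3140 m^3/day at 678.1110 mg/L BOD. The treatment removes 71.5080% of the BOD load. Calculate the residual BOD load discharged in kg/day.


Load_in = volume * conc / 1000 = 338.3140 * 678.1110 / 1000 = 229.4144 kg/day
Removed = Load_in * eff / 100 = 229.4144 * 71.5080 / 100 = 164.0497 kg/day
Load_out = Load_in - Removed = 229.4144 - 164.0497 = 65.3648 kg/day


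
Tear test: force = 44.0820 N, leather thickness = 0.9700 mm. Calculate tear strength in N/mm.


Formula: Tear strength = force / thickness
Substituting: Tear strength = 44.0820 / 0.9700
Result: 45.4454 N/mm


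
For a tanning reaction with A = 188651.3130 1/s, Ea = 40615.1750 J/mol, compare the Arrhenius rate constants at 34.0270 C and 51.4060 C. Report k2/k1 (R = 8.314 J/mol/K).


T1 = 34.0270 + 273.15 = 307.1770 K; T2 = 51.4060 + 273.15 = 324.5560 K
k1 = A * exp(-Ea/(R*T1)) = 188651.3130 * exp(-40615.1750/(8.314*307.1770)) = 0.0233834 1/s
k2 = A * exp(-Ea/(R*T2)) = 188651.3130 * exp(-40615.1750/(8.314*324.5560)) = 0.0547952 1/s
k2/k1 = 0.0547952 / 0.0233834 = 2.3433


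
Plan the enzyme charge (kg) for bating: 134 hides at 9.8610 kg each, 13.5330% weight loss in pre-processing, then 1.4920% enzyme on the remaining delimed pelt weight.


Total_raw = N * avg_wt = 134 * 9.8610 = 1321.3740 kg
Substrate = Total_raw * (1 - loss/100) = 1321.3740 * (1 - 13.5330/100) = 1142.5525 kg
Enzyme = Substrate * pct / 100 = 1142.5525 * 1.4920 / 100 = 17.0469 kg


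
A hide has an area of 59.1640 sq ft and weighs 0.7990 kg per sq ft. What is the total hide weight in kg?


Formula: Weight = area * weight_per_sqft
Substituting: Weight = 59.1640 * 0.7990
Result: 47.2720 kg


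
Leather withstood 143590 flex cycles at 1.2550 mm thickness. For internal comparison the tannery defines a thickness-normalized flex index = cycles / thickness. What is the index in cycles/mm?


Formula: Index = cycles / thickness
Substituting: Index = 143590 / 1.2550
Result: 114414.3426 cycles/mm


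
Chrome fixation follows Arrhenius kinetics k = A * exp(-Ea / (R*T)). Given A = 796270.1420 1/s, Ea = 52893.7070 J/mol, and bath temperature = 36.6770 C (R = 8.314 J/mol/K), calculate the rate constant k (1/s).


T_K = T_C + 273.15 = 36.6770 + 273.15 = 309.8270 K
exponent = -Ea / (R * T_K) = -52893.7070 / (8.314 * 309.8270) = -20.5341
k = A * exp(exponent) = 796270.1420 * exp(-20.5341) = 9.6213e-04 1/s


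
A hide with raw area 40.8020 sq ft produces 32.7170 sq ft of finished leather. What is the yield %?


Formula: Yield = finished / raw * 100
Substituting: Yield = 32.7170 / 40.8020 * 100
Result: 80.1848 %


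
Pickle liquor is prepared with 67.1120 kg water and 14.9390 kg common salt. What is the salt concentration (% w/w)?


Formula: Conc = salt / (water + salt) * 100
Substituting: Conc = 14.9390 / (67.1120 + 14.9390) * 100
Result: 18.2070 %


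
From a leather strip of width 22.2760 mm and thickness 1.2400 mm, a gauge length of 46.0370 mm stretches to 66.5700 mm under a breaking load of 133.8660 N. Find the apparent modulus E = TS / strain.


TS = F / (w * t) = 133.8660 / (22.2760 * 1.2400) = 4.8463 N/mm^2
strain = (Lf - L0) / L0 = (66.5700 - 46.0370) / 46.0370 = 0.4460
E = TS / strain = 4.8463 / 0.4460 = 10.8659 N/mm^2


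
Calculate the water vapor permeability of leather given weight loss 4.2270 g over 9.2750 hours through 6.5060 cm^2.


Formula: WVP = loss / (area * time)
Substituting: WVP = 4.2270 / (6.5060 * 9.2750)
Result: 0.0700494 g/(cm^2*hr)


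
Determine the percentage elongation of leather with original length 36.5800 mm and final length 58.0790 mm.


Formula: Elongation = (Lf - L0) / L0 * 100
Substituting: Elongation = (58.0790 - 36.5800) / 36.5800 * 100
Result: 58.7726 %


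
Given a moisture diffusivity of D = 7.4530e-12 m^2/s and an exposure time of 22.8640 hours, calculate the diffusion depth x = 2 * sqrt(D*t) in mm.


t = 22.8640 hr * 3600 = 82310.4000 s
D * t = 7.4530e-12 * 82310.4000 = 6.1346e-07
x = 2 * sqrt(D*t) = 2 * sqrt(6.1346e-07) = 0.00156647 m = 1.5665 mm


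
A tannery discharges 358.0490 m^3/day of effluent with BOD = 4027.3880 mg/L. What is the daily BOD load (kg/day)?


Formula: BOD_load = volume * conc / 1000
Substituting: BOD_load = 358.0490 * 4027.3880 / 1000
Result: 1442.0022 kg/day


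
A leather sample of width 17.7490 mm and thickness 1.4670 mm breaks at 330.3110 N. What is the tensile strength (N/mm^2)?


Formula: TS = force / (width * thickness)
Substituting: TS = 330.3110 / (17.7490 * 1.4670)
Result: 12.6858 N/mm^2


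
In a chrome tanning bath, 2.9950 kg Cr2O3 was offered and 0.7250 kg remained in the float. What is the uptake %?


Formula: Uptake = (offered - residual) / offered * 100
Substituting: Uptake = (2.9950 - 0.7250) / 2.9950 * 100
Result: 75.7930 %


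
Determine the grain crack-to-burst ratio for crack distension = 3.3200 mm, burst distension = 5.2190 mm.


Formula: Ratio = crack / burst
Substituting: Ratio = 3.3200 / 5.2190
Result: 0.6361


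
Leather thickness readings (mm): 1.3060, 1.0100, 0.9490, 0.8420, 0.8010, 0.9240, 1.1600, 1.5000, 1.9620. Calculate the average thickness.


Formula: Average = sum / n
Substituting: Average = 10.4540 / 9
Result: 1.1616 mm


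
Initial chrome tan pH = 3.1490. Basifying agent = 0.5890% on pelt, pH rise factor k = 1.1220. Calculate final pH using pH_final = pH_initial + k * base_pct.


Formula: pH_final = pH_initial + k * base_pct
Substituting: pH_final = 3.1490 + 1.1220 * 0.5890
Result: 3.8099


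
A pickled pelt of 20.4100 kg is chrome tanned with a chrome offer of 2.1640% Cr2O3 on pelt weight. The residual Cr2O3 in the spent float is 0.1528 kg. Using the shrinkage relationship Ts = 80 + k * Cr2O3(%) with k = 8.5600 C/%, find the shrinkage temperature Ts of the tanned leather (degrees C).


Offered = pelt * offer_pct / 100 = 20.4100 * 2.1640 / 100 = 0.4417 kg
Uptake = offered - residual = 0.4417 - 0.1528 = 0.2889 kg
Cr2O3% on pelt = uptake / pelt * 100 = 0.2889 / 20.4100 * 100 = 1.4153 %
Ts = 80 + k * Cr2O3% = 80 + 8.5600 * 1.4153 = 92.1154 C


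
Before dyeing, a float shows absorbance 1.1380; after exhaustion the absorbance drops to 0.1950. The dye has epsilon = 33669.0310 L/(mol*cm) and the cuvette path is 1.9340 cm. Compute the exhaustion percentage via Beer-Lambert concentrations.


c_initial = A_i / (epsilon * l) = 1.1380 / (33669.0310 * 1.9340) = 1.7477e-05 mol/L
c_final = A_f / (epsilon * l) = 0.1950 / (33669.0310 * 1.9340) = 2.9947e-06 mol/L
Exhaustion = (c_initial - c_final) / c_initial * 100 = (1.7477e-05 - 2.9947e-06) / 1.7477e-05 * 100 = 82.8647 %


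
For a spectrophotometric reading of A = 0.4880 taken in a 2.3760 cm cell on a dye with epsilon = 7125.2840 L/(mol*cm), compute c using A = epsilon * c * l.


Formula: c = A / (epsilon * l)
Substituting: c = 0.4880 / (7125.2840 * 2.3760)
Result: 2.8825e-05 mol/L


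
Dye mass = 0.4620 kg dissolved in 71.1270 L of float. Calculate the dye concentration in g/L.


Formula: Conc = dye_mass(kg) / volume(L) * 1000
Substituting: Conc = 0.4620 / 71.1270 * 1000
Result: 6.4954 g/L


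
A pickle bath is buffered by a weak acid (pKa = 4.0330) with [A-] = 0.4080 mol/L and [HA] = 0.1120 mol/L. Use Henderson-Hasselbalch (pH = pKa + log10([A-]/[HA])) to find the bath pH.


ratio = [A-] / [HA] = 0.4080 / 0.1120 = 3.6429
log10(ratio) = 0.5614
pH = pKa + log10(ratio) = 4.0330 + 0.5614 = 4.5944


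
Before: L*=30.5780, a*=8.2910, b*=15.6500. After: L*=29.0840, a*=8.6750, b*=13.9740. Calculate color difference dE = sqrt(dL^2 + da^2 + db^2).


dL = -1.4940, da = 0.3840, db = -1.6760
dE = sqrt((-1.4940)^2 + 0.3840^2 + (-1.6760)^2) = 2.2778


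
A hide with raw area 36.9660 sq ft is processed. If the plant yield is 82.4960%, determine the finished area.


Formula: finished = raw * yield / 100
Substituting: finished = 36.9660 * 82.4960 / 100
Result: 30.4955 sq ft


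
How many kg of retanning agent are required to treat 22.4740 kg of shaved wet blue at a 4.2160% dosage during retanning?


Formula: Retan = substrate * pct / 100
Substituting: Retan = 22.4740 * 4.2160 / 100
Result: 0.9475 kg


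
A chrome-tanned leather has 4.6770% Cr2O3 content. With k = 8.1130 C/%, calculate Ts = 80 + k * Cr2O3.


Formula: Ts = 80 + k * Cr2O3
Substituting: Ts = 80 + 8.1130 * 4.6770
Result: 117.9445 C


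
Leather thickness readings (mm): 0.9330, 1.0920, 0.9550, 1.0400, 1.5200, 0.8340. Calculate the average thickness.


Formula: Average = sum / n
Substituting: Average = 6.3740 / 6
Result: 1.0623 mm


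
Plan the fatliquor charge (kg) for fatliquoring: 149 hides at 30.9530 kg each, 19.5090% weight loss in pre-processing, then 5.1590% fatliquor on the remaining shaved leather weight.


Total_raw = N * avg_wt = 149 * 30.9530 = 4611.9970 kg
Substrate = Total_raw * (1 - loss/100) = 4611.9970 * (1 - 19.5090/100) = 3712.2425 kg
Fat = Substrate * pct / 100 = 3712.2425 * 5.1590 / 100 = 191.5146 kg


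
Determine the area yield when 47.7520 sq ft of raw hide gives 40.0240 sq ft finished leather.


Formula: Yield = finished / raw * 100
Substituting: Yield = 40.0240 / 47.7520 * 100
Result: 83.8164 %


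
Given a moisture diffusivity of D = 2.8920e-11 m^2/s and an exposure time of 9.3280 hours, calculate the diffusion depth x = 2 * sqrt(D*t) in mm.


t = 9.3280 hr * 3600 = 33580.8000 s
D * t = 2.8920e-11 * 33580.8000 = 9.7116e-07
x = 2 * sqrt(D*t) = 2 * sqrt(9.7116e-07) = 0.00197095 m = 1.9709 mm


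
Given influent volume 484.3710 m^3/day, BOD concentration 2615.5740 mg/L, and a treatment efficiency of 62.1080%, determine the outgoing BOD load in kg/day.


Load_in = volume * conc / 1000 = 484.3710 * 2615.5740 / 1000 = 1266.9082 kg/day
Removed = Load_in * eff / 100 = 1266.9082 * 62.1080 / 100 = 786.8513 kg/day
Load_out = Load_in - Removed = 1266.9082 - 786.8513 = 480.0569 kg/day


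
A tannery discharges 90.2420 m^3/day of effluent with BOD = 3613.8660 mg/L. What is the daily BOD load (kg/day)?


Formula: BOD_load = volume * conc / 1000
Substituting: BOD_load = 90.2420 * 3613.8660 / 1000
Result: 326.1225 kg/day


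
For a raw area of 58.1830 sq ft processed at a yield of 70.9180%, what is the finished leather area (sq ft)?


Formula: finished = raw * yield / 100
Substituting: finished = 58.1830 * 70.9180 / 100
Result: 41.2622 sq ft


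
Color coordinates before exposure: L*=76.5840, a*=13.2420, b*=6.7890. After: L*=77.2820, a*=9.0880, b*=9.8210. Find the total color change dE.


dL = 0.6980, da = -4.1540, db = 3.0320
dE = sqrt(0.6980^2 + (-4.1540)^2 + 3.0320^2) = 5.1900


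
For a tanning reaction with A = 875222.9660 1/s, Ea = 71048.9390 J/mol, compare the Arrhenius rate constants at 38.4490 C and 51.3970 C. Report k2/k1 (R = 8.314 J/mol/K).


T1 = 38.4490 + 273.15 = 311.5990 K; T2 = 51.3970 + 273.15 = 324.5470 K
k1 = A * exp(-Ea/(R*T1)) = 875222.9660 * exp(-71048.9390/(8.314*311.5990)) = 1.0751e-06 1/s
k2 = A * exp(-Ea/(R*T2)) = 875222.9660 * exp(-71048.9390/(8.314*324.5470)) = 3.2110e-06 1/s
k2/k1 = 3.2110e-06 / 1.0751e-06 = 2.9866


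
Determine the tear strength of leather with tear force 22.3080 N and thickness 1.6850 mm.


Formula: Tear strength = force / thickness
Substituting: Tear strength = 22.3080 / 1.6850
Result: 13.2392 N/mm


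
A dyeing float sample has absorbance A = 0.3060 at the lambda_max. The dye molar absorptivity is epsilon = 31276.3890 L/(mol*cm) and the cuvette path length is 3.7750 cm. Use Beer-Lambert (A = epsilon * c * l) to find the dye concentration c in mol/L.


Formula: c = A / (epsilon * l)
Substituting: c = 0.3060 / (31276.3890 * 3.7750)
Result: 2.5917e-06 mol/L


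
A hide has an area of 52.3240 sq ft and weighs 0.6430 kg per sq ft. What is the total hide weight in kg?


Formula: Weight = area * weight_per_sqft
Substituting: Weight = 52.3240 * 0.6430
Result: 33.6443 kg


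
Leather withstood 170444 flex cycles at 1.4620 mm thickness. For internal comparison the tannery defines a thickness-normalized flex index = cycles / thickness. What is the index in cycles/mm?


Formula: Index = cycles / thickness
Substituting: Index = 170444 / 1.4620
Result: 116582.7633 cycles/mm


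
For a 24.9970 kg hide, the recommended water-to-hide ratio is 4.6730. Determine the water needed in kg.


Formula: Water = hide_weight * ratio
Substituting: Water = 24.9970 * 4.6730
Result: 116.8110 kg


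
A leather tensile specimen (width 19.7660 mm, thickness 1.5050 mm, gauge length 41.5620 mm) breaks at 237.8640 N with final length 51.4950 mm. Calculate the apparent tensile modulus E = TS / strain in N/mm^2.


TS = F / (w * t) = 237.8640 / (19.7660 * 1.5050) = 7.9960 N/mm^2
strain = (Lf - L0) / L0 = (51.4950 - 41.5620) / 41.5620 = 0.2390
E = TS / strain = 7.9960 / 0.2390 = 33.4572 N/mm^2


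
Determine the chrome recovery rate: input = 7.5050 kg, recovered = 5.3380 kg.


Formula: Recovery = recovered / input * 100
Substituting: Recovery = 5.3380 / 7.5050 * 100
Result: 71.1259 %


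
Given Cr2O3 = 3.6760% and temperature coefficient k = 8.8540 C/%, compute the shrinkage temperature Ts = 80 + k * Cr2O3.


Formula: Ts = 80 + k * Cr2O3
Substituting: Ts = 80 + 8.8540 * 3.6760
Result: 112.5473 C


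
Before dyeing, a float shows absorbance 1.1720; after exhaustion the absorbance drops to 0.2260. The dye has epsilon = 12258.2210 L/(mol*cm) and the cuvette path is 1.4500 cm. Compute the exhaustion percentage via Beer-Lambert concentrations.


c_initial = A_i / (epsilon * l) = 1.1720 / (12258.2210 * 1.4500) = 6.5937e-05 mol/L
c_final = A_f / (epsilon * l) = 0.2260 / (12258.2210 * 1.4500) = 1.2715e-05 mol/L
Exhaustion = (c_initial - c_final) / c_initial * 100 = (6.5937e-05 - 1.2715e-05) / 6.5937e-05 * 100 = 80.7167 %


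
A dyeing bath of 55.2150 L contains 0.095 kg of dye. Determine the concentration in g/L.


Formula: Conc = dye_mass(kg) / volume(L) * 1000
Substituting: Conc = 0.095 / 55.2150 * 1000
Result: 1.7205 g/L


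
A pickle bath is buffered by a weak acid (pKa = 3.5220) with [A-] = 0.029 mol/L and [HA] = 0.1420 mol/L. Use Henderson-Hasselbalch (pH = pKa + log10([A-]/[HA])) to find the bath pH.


ratio = [A-] / [HA] = 0.029 / 0.1420 = 0.2042
log10(ratio) = -0.6899
pH = pKa + log10(ratio) = 3.5220 - 0.6899 = 2.8321


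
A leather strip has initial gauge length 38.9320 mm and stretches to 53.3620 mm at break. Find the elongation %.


Formula: Elongation = (Lf - L0) / L0 * 100
Substituting: Elongation = (53.3620 - 38.9320) / 38.9320 * 100
Result: 37.0646 %


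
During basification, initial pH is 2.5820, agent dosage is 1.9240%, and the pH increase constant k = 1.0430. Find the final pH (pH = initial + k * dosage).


Formula: pH_final = pH_initial + k * base_pct
Substituting: pH_final = 2.5820 + 1.0430 * 1.9240
Result: 4.5887


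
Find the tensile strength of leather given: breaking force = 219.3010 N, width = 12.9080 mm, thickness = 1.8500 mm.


Formula: TS = force / (width * thickness)
Substituting: TS = 219.3010 / (12.9080 * 1.8500)
Result: 9.1835 N/mm^2


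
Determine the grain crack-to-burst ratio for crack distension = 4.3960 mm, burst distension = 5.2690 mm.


Formula: Ratio = crack / burst
Substituting: Ratio = 4.3960 / 5.2690
Result: 0.8343


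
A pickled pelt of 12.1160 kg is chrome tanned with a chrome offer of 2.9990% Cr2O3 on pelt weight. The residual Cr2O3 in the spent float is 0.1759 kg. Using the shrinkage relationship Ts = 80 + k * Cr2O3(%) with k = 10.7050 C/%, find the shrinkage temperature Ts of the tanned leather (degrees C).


Offered = pelt * offer_pct / 100 = 12.1160 * 2.9990 / 100 = 0.3634 kg
Uptake = offered - residual = 0.3634 - 0.1759 = 0.1875 kg
Cr2O3% on pelt = uptake / pelt * 100 = 0.1875 / 12.1160 * 100 = 1.5472 %
Ts = 80 + k * Cr2O3% = 80 + 10.7050 * 1.5472 = 96.5628 C


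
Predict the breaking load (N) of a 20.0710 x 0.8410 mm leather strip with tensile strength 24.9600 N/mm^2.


Formula: F = TS * w * t
Substituting: F = 24.9600 * 20.0710 * 0.8410
Result: 421.3176 N


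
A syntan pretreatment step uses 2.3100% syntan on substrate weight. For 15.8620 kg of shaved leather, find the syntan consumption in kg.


Formula: Syntan = substrate * pct / 100
Substituting: Syntan = 15.8620 * 2.3100 / 100
Result: 0.3664 kg
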